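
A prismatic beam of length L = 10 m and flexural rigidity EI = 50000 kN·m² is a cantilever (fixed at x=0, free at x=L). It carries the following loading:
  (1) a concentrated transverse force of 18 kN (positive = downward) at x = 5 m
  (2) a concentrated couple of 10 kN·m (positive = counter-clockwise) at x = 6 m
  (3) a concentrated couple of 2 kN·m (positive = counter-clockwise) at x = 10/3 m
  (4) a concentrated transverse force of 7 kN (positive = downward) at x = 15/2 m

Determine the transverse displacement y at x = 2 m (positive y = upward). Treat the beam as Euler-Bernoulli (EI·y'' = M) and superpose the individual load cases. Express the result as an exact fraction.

y(2) = -683/150000 m

Load 1 — point force P=18 kN at a=5 m (b=L-a=5):
  y_1 = -Px²(3a-x)/(6EI)  [x≤a] = -18·2²·(3·5-2)/(6·50000) = -39/12500 m
Load 2 — applied couple M₀=10 kN·m at a=6 m (b=L-a=4):
  y_2 = M₀x²/(2EI)  [x≤a] = 10·2²/(2·50000) = 1/2500 m
Load 3 — applied couple M₀=2 kN·m at a=10/3 m (b=L-a=20/3):
  y_3 = M₀x²/(2EI)  [x≤a] = 2·2²/(2·50000) = 1/12500 m
Load 4 — point force P=7 kN at a=15/2 m (b=L-a=5/2):
  y_4 = -Px²(3a-x)/(6EI)  [x≤a] = -7·2²·(3·(15/2)-2)/(6·50000) = -287/150000 m
Superposition: y = Σ y_i = -683/150000 m ≈ -0.004553 m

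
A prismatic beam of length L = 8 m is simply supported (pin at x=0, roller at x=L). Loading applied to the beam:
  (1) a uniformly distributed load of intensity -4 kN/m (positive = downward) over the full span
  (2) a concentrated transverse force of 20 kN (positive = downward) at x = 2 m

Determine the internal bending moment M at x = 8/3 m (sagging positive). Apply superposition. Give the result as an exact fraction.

Load 1 — uniform load w=-4 kN/m over full span:
  M_1 = wx(L-x)/2 = (-4)·(8/3)·(8-(8/3))/2 = -256/9 kN·m
Load 2 — point force P=20 kN at a=2 m (b=L-a=6):
  M_2 = Pa(L-x)/L  [x>a] = 20·2·(8-(8/3))/8 = 80/3 kN·m
Superposition: M = Σ M_i = -16/9 kN·m ≈ -1.777778 kN·m

M(8/3) = -16/9 kN·m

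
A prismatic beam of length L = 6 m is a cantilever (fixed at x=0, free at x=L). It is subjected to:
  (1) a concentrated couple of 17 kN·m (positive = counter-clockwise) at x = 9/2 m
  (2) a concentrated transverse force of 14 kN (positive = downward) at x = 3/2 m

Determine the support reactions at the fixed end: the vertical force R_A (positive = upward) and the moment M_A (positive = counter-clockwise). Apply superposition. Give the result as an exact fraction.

Load 1 — applied couple M₀=17 kN·m at a=9/2 m (b=L-a=3/2):
  R_A = 0 kN
  M_A = -M₀ = -17 kN·m
Load 2 — point force P=14 kN at a=3/2 m (b=L-a=9/2):
  R_A = P = 14 kN
  M_A = Pa = 14·(3/2) = 21 kN·m
Superposition: R_A = 14 kN, M_A = 4 kN·m

R_A = 14 kN, M_A = 4 kN·m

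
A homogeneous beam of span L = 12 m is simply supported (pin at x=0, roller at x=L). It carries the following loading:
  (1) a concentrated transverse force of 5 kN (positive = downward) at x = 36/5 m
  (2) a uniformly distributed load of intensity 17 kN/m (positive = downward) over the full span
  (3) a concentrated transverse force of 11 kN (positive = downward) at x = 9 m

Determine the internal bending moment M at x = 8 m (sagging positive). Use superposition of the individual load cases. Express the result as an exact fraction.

Load 1 — point force P=5 kN at a=36/5 m (b=L-a=24/5):
  M_1 = Pa(L-x)/L  [x>a] = 5·(36/5)·(12-8)/12 = 12 kN·m
Load 2 — uniform load w=17 kN/m over full span:
  M_2 = wx(L-x)/2 = 17·8·(12-8)/2 = 272 kN·m
Load 3 — point force P=11 kN at a=9 m (b=L-a=3):
  M_3 = Pbx/L  [x≤a] = 11·3·8/12 = 22 kN·m
Superposition: M = Σ M_i = 306 kN·m ≈ 306.000000 kN·m

M(8) = 306 kN·m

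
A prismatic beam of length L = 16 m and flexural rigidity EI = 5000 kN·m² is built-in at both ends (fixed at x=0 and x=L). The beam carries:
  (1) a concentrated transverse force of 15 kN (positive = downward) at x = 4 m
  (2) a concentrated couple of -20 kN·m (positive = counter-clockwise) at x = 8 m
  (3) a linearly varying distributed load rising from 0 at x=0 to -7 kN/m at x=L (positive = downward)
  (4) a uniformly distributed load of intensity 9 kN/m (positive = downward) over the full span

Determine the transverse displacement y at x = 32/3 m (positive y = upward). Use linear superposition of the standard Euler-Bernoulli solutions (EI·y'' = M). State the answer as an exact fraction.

y(32/3) = -380284/2278125 m

Load 1 — point force P=15 kN at a=4 m (b=L-a=12):
  y_1 = -Pa²(L-x)²(3bL-(3b+a)(L-x))/(6L³EI)  [x>a] = -15·4²·(16-(32/3))²·(3·12·16-(3·12+4)·(16-(32/3)))/(6·16³·5000) = -68/3375 m
Load 2 — applied couple M₀=-20 kN·m at a=8 m (b=L-a=8):
  y_2 = (R_Ax³/6 - M_Ax²/2 - M₀(x-a)²/2)/EI  [x>a] with R_A=-15/8, M_A=-5 = ((-15/8)·(32/3)³/6 - (-5)·(32/3)²/2 - (-20)·((32/3)-8)²/2)/5000 = -16/3375 m
Load 3 — triangular load w₀=-7 kN/m (0→w₀ over full span):
  y_3 = -w₀x²(L-x)²(x+2L)/(120LEI) = -(-7)·(32/3)²·(16-(32/3))²·((32/3)+2·16)/(120·16·5000) = 229376/2278125 m
Load 4 — uniform load w=9 kN/m over full span:
  y_4 = -wx²(L-x)²/(24EI) = -9·(32/3)²·(16-(32/3))²/(24·5000) = -4096/16875 m
Superposition: y = Σ y_i = -380284/2278125 m ≈ -0.166929 m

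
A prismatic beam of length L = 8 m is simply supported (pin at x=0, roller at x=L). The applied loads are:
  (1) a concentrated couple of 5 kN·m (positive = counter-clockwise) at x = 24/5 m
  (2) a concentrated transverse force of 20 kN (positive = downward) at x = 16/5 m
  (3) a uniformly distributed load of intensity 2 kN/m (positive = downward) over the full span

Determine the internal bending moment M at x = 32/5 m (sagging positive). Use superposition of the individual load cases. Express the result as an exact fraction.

M(32/5) = 551/25 kN·m

Load 1 — applied couple M₀=5 kN·m at a=24/5 m (b=L-a=16/5):
  M_1 = M₀x/L - M₀  [x>a] = 5·(32/5)/8 - 5 = -1 kN·m
Load 2 — point force P=20 kN at a=16/5 m (b=L-a=24/5):
  M_2 = Pa(L-x)/L  [x>a] = 20·(16/5)·(8-(32/5))/8 = 64/5 kN·m
Load 3 — uniform load w=2 kN/m over full span:
  M_3 = wx(L-x)/2 = 2·(32/5)·(8-(32/5))/2 = 256/25 kN·m
Superposition: M = Σ M_i = 551/25 kN·m ≈ 22.040000 kN·m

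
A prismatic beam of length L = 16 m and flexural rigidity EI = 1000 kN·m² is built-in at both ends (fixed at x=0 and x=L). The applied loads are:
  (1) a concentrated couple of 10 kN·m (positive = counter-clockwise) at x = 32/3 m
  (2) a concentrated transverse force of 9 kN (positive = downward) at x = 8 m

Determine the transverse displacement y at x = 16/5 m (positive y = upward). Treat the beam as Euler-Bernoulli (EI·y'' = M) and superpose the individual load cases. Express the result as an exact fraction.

y(16/5) = -11264/140625 m

Load 1 — applied couple M₀=10 kN·m at a=32/3 m (b=L-a=16/3):
  y_1 = (R_Ax³/6 - M_Ax²/2)/EI  [x≤a] with R_A=5/6, M_A=10/3 = ((5/6)·(16/5)³/6 - (10/3)·(16/5)²/2)/1000 = -352/28125 m
Load 2 — point force P=9 kN at a=8 m (b=L-a=8):
  y_2 = -Pb²x²(3aL-(3a+b)x)/(6L³EI)  [x≤a] = -9·8²·(16/5)²·(3·8·16-(3·8+8)·(16/5))/(6·16³·1000) = -1056/15625 m
Superposition: y = Σ y_i = -11264/140625 m ≈ -0.080100 m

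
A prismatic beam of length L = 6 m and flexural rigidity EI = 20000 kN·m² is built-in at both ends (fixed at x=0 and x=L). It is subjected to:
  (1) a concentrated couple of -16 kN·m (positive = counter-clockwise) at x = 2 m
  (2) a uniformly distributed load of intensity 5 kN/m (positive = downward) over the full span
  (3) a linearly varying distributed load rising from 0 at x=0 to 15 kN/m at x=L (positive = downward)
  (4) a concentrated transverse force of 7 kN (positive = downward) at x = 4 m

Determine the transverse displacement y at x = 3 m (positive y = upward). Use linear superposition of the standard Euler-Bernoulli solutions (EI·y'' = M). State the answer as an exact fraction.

Load 1 — applied couple M₀=-16 kN·m at a=2 m (b=L-a=4):
  y_1 = (R_Ax³/6 - M_Ax²/2 - M₀(x-a)²/2)/EI  [x>a] with R_A=-32/9, M_A=0 = ((-32/9)·3³/6 - 0·3²/2 - (-16)·(3-2)²/2)/20000 = -1/2500 m
Load 2 — uniform load w=5 kN/m over full span:
  y_2 = -wx²(L-x)²/(24EI) = -5·3²·(6-3)²/(24·20000) = -27/32000 m
Load 3 — triangular load w₀=15 kN/m (0→w₀ over full span):
  y_3 = -w₀x²(L-x)²(x+2L)/(120LEI) = -15·3²·(6-3)²·(3+2·6)/(120·6·20000) = -81/64000 m
Load 4 — point force P=7 kN at a=4 m (b=L-a=2):
  y_4 = -Pb²x²(3aL-(3a+b)x)/(6L³EI)  [x≤a] = -7·2²·3²·(3·4·6-(3·4+2)·3)/(6·6³·20000) = -7/24000 m
Superposition: y = Σ y_i = -2689/960000 m ≈ -0.002801 m

y(3) = -2689/960000 m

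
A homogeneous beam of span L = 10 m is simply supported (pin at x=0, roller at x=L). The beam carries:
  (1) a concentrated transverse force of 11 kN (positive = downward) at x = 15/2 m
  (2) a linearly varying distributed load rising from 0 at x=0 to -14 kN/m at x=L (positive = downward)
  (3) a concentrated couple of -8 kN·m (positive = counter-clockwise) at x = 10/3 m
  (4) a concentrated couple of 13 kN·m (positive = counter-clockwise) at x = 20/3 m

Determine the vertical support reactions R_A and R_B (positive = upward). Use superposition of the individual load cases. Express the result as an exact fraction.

R_A = -241/12 kN, R_B = -467/12 kN

Load 1 — point force P=11 kN at a=15/2 m (b=L-a=5/2):
  R_A = Pb/L = 11·(5/2)/10 = 11/4 kN
  R_B = Pa/L = 11·(15/2)/10 = 33/4 kN
Load 2 — triangular load w₀=-14 kN/m (0→w₀ over full span):
  R_A = w₀L/6 = (-14)·10/6 = -70/3 kN
  R_B = w₀L/3 = (-14)·10/3 = -140/3 kN
Load 3 — applied couple M₀=-8 kN·m at a=10/3 m (b=L-a=20/3):
  R_A = M₀/L = (-8)/10 = -4/5 kN
  R_B = -M₀/L = -(-8)/10 = 4/5 kN
Load 4 — applied couple M₀=13 kN·m at a=20/3 m (b=L-a=10/3):
  R_A = M₀/L = 13/10 kN
  R_B = -M₀/L = -13/10 kN
Superposition: R_A = -241/12 kN, R_B = -467/12 kN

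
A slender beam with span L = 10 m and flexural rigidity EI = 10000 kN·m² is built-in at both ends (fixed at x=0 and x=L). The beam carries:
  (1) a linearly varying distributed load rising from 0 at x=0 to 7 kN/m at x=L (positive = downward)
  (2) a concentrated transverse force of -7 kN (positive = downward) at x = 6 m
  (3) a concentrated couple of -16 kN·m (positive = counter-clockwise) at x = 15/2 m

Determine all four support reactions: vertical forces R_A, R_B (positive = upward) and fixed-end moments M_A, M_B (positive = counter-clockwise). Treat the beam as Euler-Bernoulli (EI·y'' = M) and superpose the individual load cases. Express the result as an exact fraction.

R_A = 1559/250 kN, M_A = 871/75 kN·m, R_B = 5441/250 kN, M_B = -548/25 kN·m

Load 1 — triangular load w₀=7 kN/m (0→w₀ over full span):
  R_A = 3w₀L/20 = 3·7·10/20 = 21/2 kN
  M_A = w₀L²/30 = 7·10²/30 = 70/3 kN·m
  R_B = 7w₀L/20 = 7·7·10/20 = 49/2 kN
  M_B = -w₀L²/20 = -7·10²/20 = -35 kN·m
Load 2 — point force P=-7 kN at a=6 m (b=L-a=4):
  R_A = Pb²(3a+b)/L³ = (-7)·4²·(3·6+4)/10³ = -308/125 kN
  M_A = Pab²/L² = (-7)·6·4²/10² = -168/25 kN·m
  R_B = Pa²(a+3b)/L³ = (-7)·6²·(6+3·4)/10³ = -567/125 kN
  M_B = -Pa²b/L² = -(-7)·6²·4/10² = 252/25 kN·m
Load 3 — applied couple M₀=-16 kN·m at a=15/2 m (b=L-a=5/2):
  R_A = 6M₀ab/L³ = 6·(-16)·(15/2)·(5/2)/10³ = -9/5 kN
  M_A = M₀b(2a-b)/L² = (-16)·(5/2)·(2·(15/2)-(5/2))/10² = -5 kN·m
  R_B = -6M₀ab/L³ = -6·(-16)·(15/2)·(5/2)/10³ = 9/5 kN
  M_B = M₀a(2b-a)/L² = (-16)·(15/2)·(2·(5/2)-(15/2))/10² = 3 kN·m
Superposition: R_A = 1559/250 kN, M_A = 871/75 kN·m, R_B = 5441/250 kN, M_B = -548/25 kN·m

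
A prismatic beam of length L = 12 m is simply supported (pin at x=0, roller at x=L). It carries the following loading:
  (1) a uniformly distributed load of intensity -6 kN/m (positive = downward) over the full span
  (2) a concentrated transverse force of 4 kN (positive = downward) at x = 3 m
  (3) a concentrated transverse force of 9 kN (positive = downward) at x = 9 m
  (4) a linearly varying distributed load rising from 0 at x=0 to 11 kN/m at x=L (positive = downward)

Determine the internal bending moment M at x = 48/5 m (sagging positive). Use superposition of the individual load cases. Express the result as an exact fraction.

M(48/5) = 3189/125 kN·m

Load 1 — uniform load w=-6 kN/m over full span:
  M_1 = wx(L-x)/2 = (-6)·(48/5)·(12-(48/5))/2 = -1728/25 kN·m
Load 2 — point force P=4 kN at a=3 m (b=L-a=9):
  M_2 = Pa(L-x)/L  [x>a] = 4·3·(12-(48/5))/12 = 12/5 kN·m
Load 3 — point force P=9 kN at a=9 m (b=L-a=3):
  M_3 = Pa(L-x)/L  [x>a] = 9·9·(12-(48/5))/12 = 81/5 kN·m
Load 4 — triangular load w₀=11 kN/m (0→w₀ over full span):
  M_4 = w₀Lx/6 - w₀x³/(6L) = 11·12·(48/5)/6 - 11·(48/5)³/(6·12) = 9504/125 kN·m
Superposition: M = Σ M_i = 3189/125 kN·m ≈ 25.512000 kN·m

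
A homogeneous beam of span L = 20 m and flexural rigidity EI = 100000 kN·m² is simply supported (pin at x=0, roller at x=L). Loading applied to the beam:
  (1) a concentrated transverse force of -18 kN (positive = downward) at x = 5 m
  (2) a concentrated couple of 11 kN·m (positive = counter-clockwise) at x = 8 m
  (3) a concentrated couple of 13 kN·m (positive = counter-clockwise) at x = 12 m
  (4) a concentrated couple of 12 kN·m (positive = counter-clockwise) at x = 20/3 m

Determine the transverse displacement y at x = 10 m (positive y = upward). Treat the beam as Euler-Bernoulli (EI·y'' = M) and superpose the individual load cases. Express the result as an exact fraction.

y(10) = 13267/600000 m

Load 1 — point force P=-18 kN at a=5 m (b=L-a=15):
  y_1 = -Pa(L-x)(2Lx-a²-x²)/(6LEI)  [x>a] = -(-18)·5·(20-10)·(2·20·10-5²-10²)/(6·20·100000) = 33/1600 m
Load 2 — applied couple M₀=11 kN·m at a=8 m (b=L-a=12):
  y_2 = (M₀x³/(6L)-M₀(x-a)²/2+C₁x)/EI  [x>a] with C₁=M₀(3b²-L²)/(6L)=44/15 = (11·10³/(6·20)-11·(10-8)²/2+(44/15)·10)/100000 = 99/100000 m
Load 3 — applied couple M₀=13 kN·m at a=12 m (b=L-a=8):
  y_3 = (M₀x³/(6L)+C₁x)/EI  [x≤a] with C₁=M₀(3b²-L²)/(6L)=-338/15 = (13·10³/(6·20)+(-338/15)·10)/100000 = -117/100000 m
Load 4 — applied couple M₀=12 kN·m at a=20/3 m (b=L-a=40/3):
  y_4 = (M₀x³/(6L)-M₀(x-a)²/2+C₁x)/EI  [x>a] with C₁=M₀(3b²-L²)/(6L)=40/3 = (12·10³/(6·20)-12·(10-(20/3))²/2+(40/3)·10)/100000 = 1/600 m
Superposition: y = Σ y_i = 13267/600000 m ≈ 0.022112 m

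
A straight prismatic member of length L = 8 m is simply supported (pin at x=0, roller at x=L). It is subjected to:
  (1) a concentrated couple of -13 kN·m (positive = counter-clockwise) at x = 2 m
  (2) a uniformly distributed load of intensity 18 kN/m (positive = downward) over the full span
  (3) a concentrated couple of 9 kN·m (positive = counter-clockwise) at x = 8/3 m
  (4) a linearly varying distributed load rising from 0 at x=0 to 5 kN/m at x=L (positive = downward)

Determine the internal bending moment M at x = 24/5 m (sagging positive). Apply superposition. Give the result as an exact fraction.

M(24/5) = 4008/25 kN·m

Load 1 — applied couple M₀=-13 kN·m at a=2 m (b=L-a=6):
  M_1 = M₀x/L - M₀  [x>a] = (-13)·(24/5)/8 - (-13) = 26/5 kN·m
Load 2 — uniform load w=18 kN/m over full span:
  M_2 = wx(L-x)/2 = 18·(24/5)·(8-(24/5))/2 = 3456/25 kN·m
Load 3 — applied couple M₀=9 kN·m at a=8/3 m (b=L-a=16/3):
  M_3 = M₀x/L - M₀  [x>a] = 9·(24/5)/8 - 9 = -18/5 kN·m
Load 4 — triangular load w₀=5 kN/m (0→w₀ over full span):
  M_4 = w₀Lx/6 - w₀x³/(6L) = 5·8·(24/5)/6 - 5·(24/5)³/(6·8) = 512/25 kN·m
Superposition: M = Σ M_i = 4008/25 kN·m ≈ 160.320000 kN·m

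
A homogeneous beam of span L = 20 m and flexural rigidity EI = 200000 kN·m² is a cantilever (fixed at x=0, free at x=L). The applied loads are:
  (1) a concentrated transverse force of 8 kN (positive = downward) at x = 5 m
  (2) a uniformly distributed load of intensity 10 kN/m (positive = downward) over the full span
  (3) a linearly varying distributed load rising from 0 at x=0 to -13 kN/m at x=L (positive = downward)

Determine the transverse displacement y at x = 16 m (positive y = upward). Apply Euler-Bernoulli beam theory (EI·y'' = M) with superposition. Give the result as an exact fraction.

y(16) = -58793/1250000 m

Load 1 — point force P=8 kN at a=5 m (b=L-a=15):
  y_1 = -Pa²(3x-a)/(6EI)  [x>a] = -8·5²·(3·16-5)/(6·200000) = -43/6000 m
Load 2 — uniform load w=10 kN/m over full span:
  y_2 = -wx²(x²-4Lx+6L²)/(24EI) = -10·16²·(16²-4·20·16+6·20²)/(24·200000) = -1376/1875 m
Load 3 — triangular load w₀=-13 kN/m (0→w₀ over full span):
  y_3 = (w₀Lx³/12-w₀L²x²/6-w₀x⁵/(120L))/EI = ((-13)·20·16³/12-(-13)·20²·16²/6-(-13)·16⁵/(120·20))/200000 = 162656/234375 m
Superposition: y = Σ y_i = -58793/1250000 m ≈ -0.047034 m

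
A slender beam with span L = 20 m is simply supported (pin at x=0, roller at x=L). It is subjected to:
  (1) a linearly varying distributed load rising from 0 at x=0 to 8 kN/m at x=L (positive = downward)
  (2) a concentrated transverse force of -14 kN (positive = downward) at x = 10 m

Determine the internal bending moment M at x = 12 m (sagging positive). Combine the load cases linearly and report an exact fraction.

M(12) = 744/5 kN·m

Load 1 — triangular load w₀=8 kN/m (0→w₀ over full span):
  M_1 = w₀Lx/6 - w₀x³/(6L) = 8·20·12/6 - 8·12³/(6·20) = 1024/5 kN·m
Load 2 — point force P=-14 kN at a=10 m (b=L-a=10):
  M_2 = Pa(L-x)/L  [x>a] = (-14)·10·(20-12)/20 = -56 kN·m
Superposition: M = Σ M_i = 744/5 kN·m ≈ 148.800000 kN·m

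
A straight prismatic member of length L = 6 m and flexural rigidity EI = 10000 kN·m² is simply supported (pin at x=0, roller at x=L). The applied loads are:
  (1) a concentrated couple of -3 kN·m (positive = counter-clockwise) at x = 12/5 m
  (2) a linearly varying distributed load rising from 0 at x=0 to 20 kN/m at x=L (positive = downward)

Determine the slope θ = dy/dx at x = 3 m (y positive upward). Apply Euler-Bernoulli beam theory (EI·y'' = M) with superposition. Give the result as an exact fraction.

θ(3) = -297/500000 rad

Load 1 — applied couple M₀=-3 kN·m at a=12/5 m (b=L-a=18/5):
  θ_1 = (M₀x²/(2L)-M₀(x-a)+C₁)/EI  [x>a] with C₁=M₀(3b²-L²)/(6L)=-6/25 = ((-3)·3²/(2·6)-(-3)·(3-(12/5))+(-6/25))/10000 = -69/1000000 rad
Load 2 — triangular load w₀=20 kN/m (0→w₀ over full span):
  θ_2 = -w₀(7L⁴-30L²x²+15x⁴)/(360LEI) = -20·(7·6⁴-30·6²·3²+15·3⁴)/(360·6·10000) = -21/40000 rad
Superposition: θ = Σ θ_i = -297/500000 rad ≈ -0.000594 rad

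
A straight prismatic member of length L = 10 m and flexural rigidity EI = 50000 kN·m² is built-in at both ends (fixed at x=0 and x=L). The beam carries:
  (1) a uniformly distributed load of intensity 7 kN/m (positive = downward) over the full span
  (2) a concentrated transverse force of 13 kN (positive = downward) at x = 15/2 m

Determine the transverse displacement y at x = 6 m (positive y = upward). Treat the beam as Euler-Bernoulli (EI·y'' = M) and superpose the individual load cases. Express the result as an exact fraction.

Load 1 — uniform load w=7 kN/m over full span:
  y_1 = -wx²(L-x)²/(24EI) = -7·6²·(10-6)²/(24·50000) = -21/6250 m
Load 2 — point force P=13 kN at a=15/2 m (b=L-a=5/2):
  y_2 = -Pb²x²(3aL-(3a+b)x)/(6L³EI)  [x≤a] = -13·(5/2)²·6²·(3·(15/2)·10-(3·(15/2)+(5/2))·6)/(6·10³·50000) = -117/160000 m
Superposition: y = Σ y_i = -3273/800000 m ≈ -0.004091 m

y(6) = -3273/800000 m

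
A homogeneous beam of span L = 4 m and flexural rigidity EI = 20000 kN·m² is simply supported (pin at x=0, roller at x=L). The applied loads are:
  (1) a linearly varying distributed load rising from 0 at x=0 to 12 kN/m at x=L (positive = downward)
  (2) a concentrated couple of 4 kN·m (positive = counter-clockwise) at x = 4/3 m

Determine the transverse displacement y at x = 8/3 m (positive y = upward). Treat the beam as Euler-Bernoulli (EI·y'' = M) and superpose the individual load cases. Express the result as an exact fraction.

y(8/3) = -121/151875 m

Load 1 — triangular load w₀=12 kN/m (0→w₀ over full span):
  y_1 = -w₀x(7L⁴-10L²x²+3x⁴)/(360LEI) = -12·(8/3)·(7·4⁴-10·4²·(8/3)²+3·(8/3)⁴)/(360·4·20000) = -136/151875 m
Load 2 — applied couple M₀=4 kN·m at a=4/3 m (b=L-a=8/3):
  y_2 = (M₀x³/(6L)-M₀(x-a)²/2+C₁x)/EI  [x>a] with C₁=M₀(3b²-L²)/(6L)=8/9 = (4·(8/3)³/(6·4)-4·((8/3)-(4/3))²/2+(8/9)·(8/3))/20000 = 1/10125 m
Superposition: y = Σ y_i = -121/151875 m ≈ -0.000797 m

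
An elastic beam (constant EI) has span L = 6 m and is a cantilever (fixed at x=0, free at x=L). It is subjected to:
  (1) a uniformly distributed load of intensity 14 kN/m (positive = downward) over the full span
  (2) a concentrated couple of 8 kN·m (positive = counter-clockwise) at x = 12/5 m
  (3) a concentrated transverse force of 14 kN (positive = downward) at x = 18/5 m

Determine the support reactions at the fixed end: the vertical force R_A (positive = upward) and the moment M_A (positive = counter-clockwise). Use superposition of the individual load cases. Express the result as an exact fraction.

Load 1 — uniform load w=14 kN/m over full span:
  R_A = wL = 14·6 = 84 kN
  M_A = wL²/2 = 14·6²/2 = 252 kN·m
Load 2 — applied couple M₀=8 kN·m at a=12/5 m (b=L-a=18/5):
  R_A = 0 kN
  M_A = -M₀ = -8 kN·m
Load 3 — point force P=14 kN at a=18/5 m (b=L-a=12/5):
  R_A = P = 14 kN
  M_A = Pa = 14·(18/5) = 252/5 kN·m
Superposition: R_A = 98 kN, M_A = 1472/5 kN·m

R_A = 98 kN, M_A = 1472/5 kN·m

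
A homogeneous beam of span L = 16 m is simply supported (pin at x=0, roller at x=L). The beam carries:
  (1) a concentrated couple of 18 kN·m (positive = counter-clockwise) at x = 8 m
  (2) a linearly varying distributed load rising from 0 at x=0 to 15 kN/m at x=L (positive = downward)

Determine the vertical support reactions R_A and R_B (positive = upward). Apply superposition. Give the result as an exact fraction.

Load 1 — applied couple M₀=18 kN·m at a=8 m (b=L-a=8):
  R_A = M₀/L = 18/16 = 9/8 kN
  R_B = -M₀/L = -18/16 = -9/8 kN
Load 2 — triangular load w₀=15 kN/m (0→w₀ over full span):
  R_A = w₀L/6 = 15·16/6 = 40 kN
  R_B = w₀L/3 = 15·16/3 = 80 kN
Superposition: R_A = 329/8 kN, R_B = 631/8 kN

R_A = 329/8 kN, R_B = 631/8 kN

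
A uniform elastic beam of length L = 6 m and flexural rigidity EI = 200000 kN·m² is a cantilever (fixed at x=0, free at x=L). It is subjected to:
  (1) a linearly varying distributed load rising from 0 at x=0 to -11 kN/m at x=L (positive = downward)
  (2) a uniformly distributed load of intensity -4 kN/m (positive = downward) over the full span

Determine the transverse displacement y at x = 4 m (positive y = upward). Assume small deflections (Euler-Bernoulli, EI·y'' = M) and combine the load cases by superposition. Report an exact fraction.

Load 1 — triangular load w₀=-11 kN/m (0→w₀ over full span):
  y_1 = (w₀Lx³/12-w₀L²x²/6-w₀x⁵/(120L))/EI = ((-11)·6·4³/12-(-11)·6²·4²/6-(-11)·4⁵/(120·6))/200000 = 506/140625 m
Load 2 — uniform load w=-4 kN/m over full span:
  y_2 = -wx²(x²-4Lx+6L²)/(24EI) = -(-4)·4²·(4²-4·6·4+6·6²)/(24·200000) = 17/9375 m
Superposition: y = Σ y_i = 761/140625 m ≈ 0.005412 m

y(4) = 761/140625 m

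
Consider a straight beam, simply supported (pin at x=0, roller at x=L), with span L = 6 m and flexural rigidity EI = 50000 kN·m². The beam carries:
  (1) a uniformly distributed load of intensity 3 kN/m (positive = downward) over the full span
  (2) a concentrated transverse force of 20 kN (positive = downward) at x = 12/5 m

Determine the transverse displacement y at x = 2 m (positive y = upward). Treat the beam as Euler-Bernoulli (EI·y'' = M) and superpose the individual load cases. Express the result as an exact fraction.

y(2) = -751/312500 m

Load 1 — uniform load w=3 kN/m over full span:
  y_1 = -wx(L³-2Lx²+x³)/(24EI) = -3·2·(6³-2·6·2²+2³)/(24·50000) = -11/12500 m
Load 2 — point force P=20 kN at a=12/5 m (b=L-a=18/5):
  y_2 = -Pbx(L²-b²-x²)/(6LEI)  [x≤a] = -20·(18/5)·2·(6²-(18/5)²-2²)/(6·6·50000) = -119/78125 m
Superposition: y = Σ y_i = -751/312500 m ≈ -0.002403 m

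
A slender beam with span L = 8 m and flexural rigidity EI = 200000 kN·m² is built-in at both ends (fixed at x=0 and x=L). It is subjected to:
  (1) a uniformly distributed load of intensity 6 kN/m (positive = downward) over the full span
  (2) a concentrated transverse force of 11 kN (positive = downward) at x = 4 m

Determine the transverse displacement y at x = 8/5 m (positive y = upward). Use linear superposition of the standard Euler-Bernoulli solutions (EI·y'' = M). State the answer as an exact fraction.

Load 1 — uniform load w=6 kN/m over full span:
  y_1 = -wx²(L-x)²/(24EI) = -6·(8/5)²·(8-(8/5))²/(24·200000) = -256/1953125 m
Load 2 — point force P=11 kN at a=4 m (b=L-a=4):
  y_2 = -Pb²x²(3aL-(3a+b)x)/(6L³EI)  [x≤a] = -11·4²·(8/5)²·(3·4·8-(3·4+4)·(8/5))/(6·8³·200000) = -121/2343750 m
Superposition: y = Σ y_i = -2141/11718750 m ≈ -0.000183 m

y(8/5) = -2141/11718750 m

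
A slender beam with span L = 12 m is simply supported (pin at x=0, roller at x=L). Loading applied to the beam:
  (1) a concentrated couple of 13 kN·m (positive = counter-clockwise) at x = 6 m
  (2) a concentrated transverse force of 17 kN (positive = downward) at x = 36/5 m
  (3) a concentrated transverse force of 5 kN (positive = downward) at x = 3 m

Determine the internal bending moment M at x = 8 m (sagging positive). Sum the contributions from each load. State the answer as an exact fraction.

Load 1 — applied couple M₀=13 kN·m at a=6 m (b=L-a=6):
  M_1 = M₀x/L - M₀  [x>a] = 13·8/12 - 13 = -13/3 kN·m
Load 2 — point force P=17 kN at a=36/5 m (b=L-a=24/5):
  M_2 = Pa(L-x)/L  [x>a] = 17·(36/5)·(12-8)/12 = 204/5 kN·m
Load 3 — point force P=5 kN at a=3 m (b=L-a=9):
  M_3 = Pa(L-x)/L  [x>a] = 5·3·(12-8)/12 = 5 kN·m
Superposition: M = Σ M_i = 622/15 kN·m ≈ 41.466667 kN·m

M(8) = 622/15 kN·m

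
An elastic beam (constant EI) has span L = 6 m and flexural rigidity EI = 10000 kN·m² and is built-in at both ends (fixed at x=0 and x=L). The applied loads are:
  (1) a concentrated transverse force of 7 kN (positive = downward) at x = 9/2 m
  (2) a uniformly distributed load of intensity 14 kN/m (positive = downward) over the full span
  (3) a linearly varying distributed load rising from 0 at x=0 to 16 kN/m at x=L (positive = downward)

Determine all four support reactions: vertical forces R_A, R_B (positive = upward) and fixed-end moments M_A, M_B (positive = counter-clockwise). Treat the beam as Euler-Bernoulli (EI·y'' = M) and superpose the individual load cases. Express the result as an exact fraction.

Load 1 — point force P=7 kN at a=9/2 m (b=L-a=3/2):
  R_A = Pb²(3a+b)/L³ = 7·(3/2)²·(3·(9/2)+(3/2))/6³ = 35/32 kN
  M_A = Pab²/L² = 7·(9/2)·(3/2)²/6² = 63/32 kN·m
  R_B = Pa²(a+3b)/L³ = 7·(9/2)²·((9/2)+3·(3/2))/6³ = 189/32 kN
  M_B = -Pa²b/L² = -7·(9/2)²·(3/2)/6² = -189/32 kN·m
Load 2 — uniform load w=14 kN/m over full span:
  R_A = wL/2 = 14·6/2 = 42 kN
  M_A = wL²/12 = 14·6²/12 = 42 kN·m
  R_B = wL/2 = 14·6/2 = 42 kN
  M_B = -wL²/12 = -14·6²/12 = -42 kN·m
Load 3 — triangular load w₀=16 kN/m (0→w₀ over full span):
  R_A = 3w₀L/20 = 3·16·6/20 = 72/5 kN
  M_A = w₀L²/30 = 16·6²/30 = 96/5 kN·m
  R_B = 7w₀L/20 = 7·16·6/20 = 168/5 kN
  M_B = -w₀L²/20 = -16·6²/20 = -144/5 kN·m
Superposition: R_A = 9199/160 kN, M_A = 10107/160 kN·m, R_B = 13041/160 kN, M_B = -12273/160 kN·m

R_A = 9199/160 kN, M_A = 10107/160 kN·m, R_B = 13041/160 kN, M_B = -12273/160 kN·m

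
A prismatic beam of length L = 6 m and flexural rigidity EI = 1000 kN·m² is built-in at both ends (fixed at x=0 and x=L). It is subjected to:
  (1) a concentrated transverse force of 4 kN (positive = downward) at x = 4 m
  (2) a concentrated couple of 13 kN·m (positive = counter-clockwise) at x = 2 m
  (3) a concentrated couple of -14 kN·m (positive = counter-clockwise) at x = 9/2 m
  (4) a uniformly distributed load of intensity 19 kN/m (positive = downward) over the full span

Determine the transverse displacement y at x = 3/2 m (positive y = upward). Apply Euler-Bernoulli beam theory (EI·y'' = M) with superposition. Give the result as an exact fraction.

y(3/2) = -389/12000 m

Load 1 — point force P=4 kN at a=4 m (b=L-a=2):
  y_1 = -Pb²x²(3aL-(3a+b)x)/(6L³EI)  [x≤a] = -4·2²·(3/2)²·(3·4·6-(3·4+2)·(3/2))/(6·6³·1000) = -17/12000 m
Load 2 — applied couple M₀=13 kN·m at a=2 m (b=L-a=4):
  y_2 = (R_Ax³/6 - M_Ax²/2)/EI  [x≤a] with R_A=26/9, M_A=0 = ((26/9)·(3/2)³/6 - 0·(3/2)²/2)/1000 = 13/8000 m
Load 3 — applied couple M₀=-14 kN·m at a=9/2 m (b=L-a=3/2):
  y_3 = (R_Ax³/6 - M_Ax²/2)/EI  [x≤a] with R_A=-21/8, M_A=-35/8 = ((-21/8)·(3/2)³/6 - (-35/8)·(3/2)²/2)/1000 = 441/128000 m
Load 4 — uniform load w=19 kN/m over full span:
  y_4 = -wx²(L-x)²/(24EI) = -19·(3/2)²·(6-(3/2))²/(24·1000) = -4617/128000 m
Superposition: y = Σ y_i = -389/12000 m ≈ -0.032417 m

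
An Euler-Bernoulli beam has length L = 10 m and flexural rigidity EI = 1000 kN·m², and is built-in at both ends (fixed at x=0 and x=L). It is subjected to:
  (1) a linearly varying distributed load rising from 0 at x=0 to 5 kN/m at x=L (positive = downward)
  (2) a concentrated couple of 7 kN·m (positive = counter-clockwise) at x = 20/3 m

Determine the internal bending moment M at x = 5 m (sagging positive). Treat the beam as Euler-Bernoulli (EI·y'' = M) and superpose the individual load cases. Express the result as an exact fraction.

Load 1 — triangular load w₀=5 kN/m (0→w₀ over full span):
  M_1 = 3w₀Lx/20 - w₀L²/30 - w₀x³/(6L) = 3·5·10·5/20 - 5·10²/30 - 5·5³/(6·10) = 125/12 kN·m
Load 2 — applied couple M₀=7 kN·m at a=20/3 m (b=L-a=10/3):
  M_2 = R_Ax - M_A  [x≤a] with R_A=14/15, M_A=7/3 = (14/15)·5 - (7/3) = 7/3 kN·m
Superposition: M = Σ M_i = 51/4 kN·m ≈ 12.750000 kN·m

M(5) = 51/4 kN·m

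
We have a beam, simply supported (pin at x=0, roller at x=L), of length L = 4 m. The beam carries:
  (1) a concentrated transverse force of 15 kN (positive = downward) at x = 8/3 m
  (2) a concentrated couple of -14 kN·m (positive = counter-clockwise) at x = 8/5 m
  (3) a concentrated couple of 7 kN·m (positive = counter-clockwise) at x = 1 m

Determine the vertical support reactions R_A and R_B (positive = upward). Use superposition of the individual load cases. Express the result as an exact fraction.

R_A = 13/4 kN, R_B = 47/4 kN

Load 1 — point force P=15 kN at a=8/3 m (b=L-a=4/3):
  R_A = Pb/L = 15·(4/3)/4 = 5 kN
  R_B = Pa/L = 15·(8/3)/4 = 10 kN
Load 2 — applied couple M₀=-14 kN·m at a=8/5 m (b=L-a=12/5):
  R_A = M₀/L = (-14)/4 = -7/2 kN
  R_B = -M₀/L = -(-14)/4 = 7/2 kN
Load 3 — applied couple M₀=7 kN·m at a=1 m (b=L-a=3):
  R_A = M₀/L = 7/4 kN
  R_B = -M₀/L = -7/4 kN
Superposition: R_A = 13/4 kN, R_B = 47/4 kN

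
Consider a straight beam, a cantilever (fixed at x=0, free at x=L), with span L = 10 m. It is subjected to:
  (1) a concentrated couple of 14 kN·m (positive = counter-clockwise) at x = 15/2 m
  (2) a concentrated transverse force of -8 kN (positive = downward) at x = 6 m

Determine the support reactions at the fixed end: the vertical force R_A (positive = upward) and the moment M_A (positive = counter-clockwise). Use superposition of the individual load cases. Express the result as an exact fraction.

Load 1 — applied couple M₀=14 kN·m at a=15/2 m (b=L-a=5/2):
  R_A = 0 kN
  M_A = -M₀ = -14 kN·m
Load 2 — point force P=-8 kN at a=6 m (b=L-a=4):
  R_A = P = (-8) = -8 kN
  M_A = Pa = (-8)·6 = -48 kN·m
Superposition: R_A = -8 kN, M_A = -62 kN·m

R_A = -8 kN, M_A = -62 kN·m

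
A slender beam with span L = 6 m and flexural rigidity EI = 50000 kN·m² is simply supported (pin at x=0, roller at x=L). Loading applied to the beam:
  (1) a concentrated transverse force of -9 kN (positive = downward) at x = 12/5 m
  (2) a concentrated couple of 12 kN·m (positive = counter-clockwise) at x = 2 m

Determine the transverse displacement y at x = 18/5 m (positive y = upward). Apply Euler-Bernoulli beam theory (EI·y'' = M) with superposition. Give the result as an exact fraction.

y(18/5) = 1947/1953125 m

Load 1 — point force P=-9 kN at a=12/5 m (b=L-a=18/5):
  y_1 = -Pa(L-x)(2Lx-a²-x²)/(6LEI)  [x>a] = -(-9)·(12/5)·(6-(18/5))·(2·6·(18/5)-(12/5)²-(18/5)²)/(6·6·50000) = 1377/1953125 m
Load 2 — applied couple M₀=12 kN·m at a=2 m (b=L-a=4):
  y_2 = (M₀x³/(6L)-M₀(x-a)²/2+C₁x)/EI  [x>a] with C₁=M₀(3b²-L²)/(6L)=4 = (12·(18/5)³/(6·6)-12·((18/5)-2)²/2+4·(18/5))/50000 = 114/390625 m
Superposition: y = Σ y_i = 1947/1953125 m ≈ 0.000997 m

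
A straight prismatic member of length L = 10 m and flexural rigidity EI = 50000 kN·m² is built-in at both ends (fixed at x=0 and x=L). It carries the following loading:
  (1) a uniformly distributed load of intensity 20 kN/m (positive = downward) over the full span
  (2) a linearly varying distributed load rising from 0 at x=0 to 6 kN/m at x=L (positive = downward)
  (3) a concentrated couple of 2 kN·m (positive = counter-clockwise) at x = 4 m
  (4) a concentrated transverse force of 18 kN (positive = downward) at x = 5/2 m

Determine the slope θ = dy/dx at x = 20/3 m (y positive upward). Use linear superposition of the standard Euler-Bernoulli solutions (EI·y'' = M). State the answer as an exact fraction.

θ(20/3) = 41231/13500000 rad

Load 1 — uniform load w=20 kN/m over full span:
  θ_1 = -wx(L-x)(L-2x)/(12EI) = -20·(20/3)·(10-(20/3))·(10-2·(20/3))/(12·50000) = 1/405 rad
Load 2 — triangular load w₀=6 kN/m (0→w₀ over full span):
  θ_2 = -w₀(2x(L-x)(L-2x)(x+2L)+x²(L-x)²)/(120LEI) = -6·(2·(20/3)·(10-(20/3))·(10-2·(20/3))·((20/3)+2·10)+(20/3)²·(10-(20/3))²)/(120·10·50000) = 7/20250 rad
Load 3 — applied couple M₀=2 kN·m at a=4 m (b=L-a=6):
  θ_3 = (R_Ax²/2 - M_Ax - M₀(x-a))/EI  [x>a] with R_A=36/125, M_A=6/25 = ((36/125)·(20/3)²/2 - (6/25)·(20/3) - 2·((20/3)-4))/50000 = -1/93750 rad
Load 4 — point force P=18 kN at a=5/2 m (b=L-a=15/2):
  θ_4 = Pa²(L-x)(2bL-(3b+a)(L-x))/(2L³EI)  [x>a] = 18·(5/2)²·(10-(20/3))·(2·(15/2)·10-(3·(15/2)+(5/2))·(10-(20/3)))/(2·10³·50000) = 1/4000 rad
Superposition: θ = Σ θ_i = 41231/13500000 rad ≈ 0.003054 rad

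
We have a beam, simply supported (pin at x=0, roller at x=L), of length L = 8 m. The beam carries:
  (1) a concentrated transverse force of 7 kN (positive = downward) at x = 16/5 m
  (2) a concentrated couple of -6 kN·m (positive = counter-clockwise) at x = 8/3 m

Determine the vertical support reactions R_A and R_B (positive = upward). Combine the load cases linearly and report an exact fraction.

R_A = 69/20 kN, R_B = 71/20 kN

Load 1 — point force P=7 kN at a=16/5 m (b=L-a=24/5):
  R_A = Pb/L = 7·(24/5)/8 = 21/5 kN
  R_B = Pa/L = 7·(16/5)/8 = 14/5 kN
Load 2 — applied couple M₀=-6 kN·m at a=8/3 m (b=L-a=16/3):
  R_A = M₀/L = (-6)/8 = -3/4 kN
  R_B = -M₀/L = -(-6)/8 = 3/4 kN
Superposition: R_A = 69/20 kN, R_B = 71/20 kN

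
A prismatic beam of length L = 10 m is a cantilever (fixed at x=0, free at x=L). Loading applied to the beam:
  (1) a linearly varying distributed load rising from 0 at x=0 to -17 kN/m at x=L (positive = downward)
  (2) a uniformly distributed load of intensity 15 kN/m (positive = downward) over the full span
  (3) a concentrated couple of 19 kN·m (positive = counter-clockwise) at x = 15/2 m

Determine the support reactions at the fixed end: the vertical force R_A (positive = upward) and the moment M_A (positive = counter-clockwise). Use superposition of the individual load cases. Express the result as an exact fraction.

R_A = 65 kN, M_A = 493/3 kN·m

Load 1 — triangular load w₀=-17 kN/m (0→w₀ over full span):
  R_A = w₀L/2 = (-17)·10/2 = -85 kN
  M_A = w₀L²/3 = (-17)·10²/3 = -1700/3 kN·m
Load 2 — uniform load w=15 kN/m over full span:
  R_A = wL = 15·10 = 150 kN
  M_A = wL²/2 = 15·10²/2 = 750 kN·m
Load 3 — applied couple M₀=19 kN·m at a=15/2 m (b=L-a=5/2):
  R_A = 0 kN
  M_A = -M₀ = -19 kN·m
Superposition: R_A = 65 kN, M_A = 493/3 kN·m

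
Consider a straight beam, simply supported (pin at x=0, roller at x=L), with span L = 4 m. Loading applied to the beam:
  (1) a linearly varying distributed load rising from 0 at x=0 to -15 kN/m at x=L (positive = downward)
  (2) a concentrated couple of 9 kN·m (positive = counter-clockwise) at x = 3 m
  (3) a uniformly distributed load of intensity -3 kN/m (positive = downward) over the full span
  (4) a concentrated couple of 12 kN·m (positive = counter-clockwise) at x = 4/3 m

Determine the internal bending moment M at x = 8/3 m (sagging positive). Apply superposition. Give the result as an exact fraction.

Load 1 — triangular load w₀=-15 kN/m (0→w₀ over full span):
  M_1 = w₀Lx/6 - w₀x³/(6L) = (-15)·4·(8/3)/6 - (-15)·(8/3)³/(6·4) = -400/27 kN·m
Load 2 — applied couple M₀=9 kN·m at a=3 m (b=L-a=1):
  M_2 = M₀x/L  [x≤a] = 9·(8/3)/4 = 6 kN·m
Load 3 — uniform load w=-3 kN/m over full span:
  M_3 = wx(L-x)/2 = (-3)·(8/3)·(4-(8/3))/2 = -16/3 kN·m
Load 4 — applied couple M₀=12 kN·m at a=4/3 m (b=L-a=8/3):
  M_4 = M₀x/L - M₀  [x>a] = 12·(8/3)/4 - 12 = -4 kN·m
Superposition: M = Σ M_i = -490/27 kN·m ≈ -18.148148 kN·m

M(8/3) = -490/27 kN·m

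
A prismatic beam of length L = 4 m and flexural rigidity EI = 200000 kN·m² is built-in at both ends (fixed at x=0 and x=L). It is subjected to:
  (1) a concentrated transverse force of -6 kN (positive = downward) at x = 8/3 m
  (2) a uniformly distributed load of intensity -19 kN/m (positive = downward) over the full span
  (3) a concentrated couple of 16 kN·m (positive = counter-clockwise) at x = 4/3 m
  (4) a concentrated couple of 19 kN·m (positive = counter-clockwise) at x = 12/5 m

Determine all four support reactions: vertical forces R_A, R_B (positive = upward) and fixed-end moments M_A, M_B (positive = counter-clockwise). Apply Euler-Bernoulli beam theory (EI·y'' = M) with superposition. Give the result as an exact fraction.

Load 1 — point force P=-6 kN at a=8/3 m (b=L-a=4/3):
  R_A = Pb²(3a+b)/L³ = (-6)·(4/3)²·(3·(8/3)+(4/3))/4³ = -14/9 kN
  M_A = Pab²/L² = (-6)·(8/3)·(4/3)²/4² = -16/9 kN·m
  R_B = Pa²(a+3b)/L³ = (-6)·(8/3)²·((8/3)+3·(4/3))/4³ = -40/9 kN
  M_B = -Pa²b/L² = -(-6)·(8/3)²·(4/3)/4² = 32/9 kN·m
Load 2 — uniform load w=-19 kN/m over full span:
  R_A = wL/2 = (-19)·4/2 = -38 kN
  M_A = wL²/12 = (-19)·4²/12 = -76/3 kN·m
  R_B = wL/2 = (-19)·4/2 = -38 kN
  M_B = -wL²/12 = -(-19)·4²/12 = 76/3 kN·m
Load 3 — applied couple M₀=16 kN·m at a=4/3 m (b=L-a=8/3):
  R_A = 6M₀ab/L³ = 6·16·(4/3)·(8/3)/4³ = 16/3 kN
  M_A = M₀b(2a-b)/L² = 16·(8/3)·(2·(4/3)-(8/3))/4² = 0 kN·m
  R_B = -6M₀ab/L³ = -6·16·(4/3)·(8/3)/4³ = -16/3 kN
  M_B = M₀a(2b-a)/L² = 16·(4/3)·(2·(8/3)-(4/3))/4² = 16/3 kN·m
Load 4 — applied couple M₀=19 kN·m at a=12/5 m (b=L-a=8/5):
  R_A = 6M₀ab/L³ = 6·19·(12/5)·(8/5)/4³ = 171/25 kN
  M_A = M₀b(2a-b)/L² = 19·(8/5)·(2·(12/5)-(8/5))/4² = 152/25 kN·m
  R_B = -6M₀ab/L³ = -6·19·(12/5)·(8/5)/4³ = -171/25 kN
  M_B = M₀a(2b-a)/L² = 19·(12/5)·(2·(8/5)-(12/5))/4² = 57/25 kN·m
Superposition: R_A = -6161/225 kN, M_A = -4732/225 kN·m, R_B = -12289/225 kN, M_B = 8213/225 kN·m

R_A = -6161/225 kN, M_A = -4732/225 kN·m, R_B = -12289/225 kN, M_B = 8213/225 kN·m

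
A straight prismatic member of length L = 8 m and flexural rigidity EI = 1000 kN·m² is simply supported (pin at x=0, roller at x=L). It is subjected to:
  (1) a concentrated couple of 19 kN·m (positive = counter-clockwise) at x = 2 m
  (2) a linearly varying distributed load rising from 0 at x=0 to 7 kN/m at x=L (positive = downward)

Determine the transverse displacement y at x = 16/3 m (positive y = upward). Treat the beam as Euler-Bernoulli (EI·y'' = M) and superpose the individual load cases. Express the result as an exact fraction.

Load 1 — applied couple M₀=19 kN·m at a=2 m (b=L-a=6):
  y_1 = (M₀x³/(6L)-M₀(x-a)²/2+C₁x)/EI  [x>a] with C₁=M₀(3b²-L²)/(6L)=209/12 = (19·(16/3)³/(6·8)-19·((16/3)-2)²/2+(209/12)·(16/3))/1000 = 1919/40500 m
Load 2 — triangular load w₀=7 kN/m (0→w₀ over full span):
  y_2 = -w₀x(7L⁴-10L²x²+3x⁴)/(360LEI) = -7·(16/3)·(7·8⁴-10·8²·(16/3)²+3·(16/3)⁴)/(360·8·1000) = -15232/91125 m
Superposition: y = Σ y_i = -43657/364500 m ≈ -0.119772 m

y(16/3) = -43657/364500 m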